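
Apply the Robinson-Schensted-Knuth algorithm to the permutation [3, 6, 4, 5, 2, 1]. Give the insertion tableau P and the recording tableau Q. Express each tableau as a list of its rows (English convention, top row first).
Insert each entry of the permutation into P by Schensted row insertion, recording in Q the position of each new cell.

After inserting 3: P = [[3]].
After inserting 6: P = [[3, 6]].
After inserting 4: P = [[3, 4], [6]].
After inserting 5: P = [[3, 4, 5], [6]].
After inserting 2: P = [[2, 4, 5], [3], [6]].
After inserting 1: P = [[1, 4, 5], [2], [3], [6]].

So P = [[1, 4, 5], [2], [3], [6]], Q = [[1, 2, 4], [3], [5], [6]].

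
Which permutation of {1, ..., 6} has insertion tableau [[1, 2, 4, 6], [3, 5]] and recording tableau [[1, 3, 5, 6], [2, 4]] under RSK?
Reverse RSK: for i = n, n-1, ..., 1, locate i in Q, remove the corresponding corner cell from P, and reverse-bump its entry up through P; the value ejected from row 1 is w(i).

So w = 3 1 5 2 4 6.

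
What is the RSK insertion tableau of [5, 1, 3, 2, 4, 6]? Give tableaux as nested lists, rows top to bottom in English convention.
Insert 5: appended to row 1. P = [[5]].
Insert 1: 1 bumps 5 from row 1; 5 starts row 2. P = [[1], [5]].
Insert 3: appended to row 1. P = [[1, 3], [5]].
Insert 2: 2 bumps 3 from row 1; 3 bumps 5 from row 2; 5 starts row 3. P = [[1, 2], [3], [5]].
Insert 4: appended to row 1. P = [[1, 2, 4], [3], [5]].
Insert 6: appended to row 1. P = [[1, 2, 4, 6], [3], [5]].

So P = [[1, 2, 4, 6], [3], [5]].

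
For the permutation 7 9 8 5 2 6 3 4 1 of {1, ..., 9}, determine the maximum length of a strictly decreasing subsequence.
5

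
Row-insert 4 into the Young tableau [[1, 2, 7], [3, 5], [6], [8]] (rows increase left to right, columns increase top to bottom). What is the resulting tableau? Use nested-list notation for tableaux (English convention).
[[1, 2, 4], [3, 5, 7], [6], [8]]

In row 1, 4 replaces 7 (the leftmost entry greater than 4); 7 is bumped to row 2. 7 is appended to row 2. The new tableau is [[1, 2, 4], [3, 5, 7], [6], [8]].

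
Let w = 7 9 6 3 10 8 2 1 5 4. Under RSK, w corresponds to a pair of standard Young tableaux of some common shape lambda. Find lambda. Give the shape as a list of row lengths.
[3, 2, 2, 2, 1]

Row-insert each entry into an empty tableau.

After inserting 7: P = [[7]].
After inserting 9: P = [[7, 9]].
After inserting 6: P = [[6, 9], [7]].
After inserting 3: P = [[3, 9], [6], [7]].
After inserting 10: P = [[3, 9, 10], [6], [7]].
After inserting 8: P = [[3, 8, 10], [6, 9], [7]].
After inserting 2: P = [[2, 8, 10], [3, 9], [6], [7]].
After inserting 1: P = [[1, 8, 10], [2, 9], [3], [6], [7]].
After inserting 5: P = [[1, 5, 10], [2, 8], [3, 9], [6], [7]].
After inserting 4: P = [[1, 4, 10], [2, 5], [3, 8], [6, 9], [7]].

The final insertion tableau P = [[1, 4, 10], [2, 5], [3, 8], [6, 9], [7]] has shape [3, 2, 2, 2, 1].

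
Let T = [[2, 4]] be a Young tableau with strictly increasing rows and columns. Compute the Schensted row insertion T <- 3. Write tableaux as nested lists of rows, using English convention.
[[2, 3], [4]]

In row 1, 3 replaces 4 (the leftmost entry greater than 3); 4 is bumped to row 2. 4 starts a new row 2. The new tableau is [[2, 3], [4]].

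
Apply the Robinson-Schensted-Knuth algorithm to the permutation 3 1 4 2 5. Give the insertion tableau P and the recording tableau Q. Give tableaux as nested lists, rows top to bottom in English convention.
P = [[1, 2, 5], [3, 4]], Q = [[1, 3, 5], [2, 4]]

Insert each entry of the permutation into P by Schensted row insertion, recording in Q the position of each new cell.

Insert 3: appended to row 1. P = [[3]], Q = [[1]].
Insert 1: 1 bumps 3 from row 1; 3 starts row 2. P = [[1], [3]], Q = [[1], [2]].
Insert 4: appended to row 1. P = [[1, 4], [3]], Q = [[1, 3], [2]].
Insert 2: 2 bumps 4 from row 1; 4 appends to row 2. P = [[1, 2], [3, 4]], Q = [[1, 3], [2, 4]].
Insert 5: appended to row 1. P = [[1, 2, 5], [3, 4]], Q = [[1, 3, 5], [2, 4]].

So P = [[1, 2, 5], [3, 4]], Q = [[1, 3, 5], [2, 4]].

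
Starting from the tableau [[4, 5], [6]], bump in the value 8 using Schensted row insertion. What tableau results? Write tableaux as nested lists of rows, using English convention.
[[4, 5, 8], [6]]

8 is larger than every entry of row 1, so it is appended to row 1. The new tableau is [[4, 5, 8], [6]].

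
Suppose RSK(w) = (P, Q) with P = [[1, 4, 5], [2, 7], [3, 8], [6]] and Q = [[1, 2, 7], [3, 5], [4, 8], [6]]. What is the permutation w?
Reverse the RSK construction: for i from n down to 1, find the cell of Q containing i, remove the entry at that cell from P, and reverse-bump it up through P; the value ejected from row 1 is w(i).

Step i=8: Q has 8 at row 3, column 2; remove 8 from row 3 of P and reverse-bump: 8 enters row 2 and ejects 7; 7 enters row 1 and ejects 5. So w(8) = 5. P is now [[1, 4, 7], [2, 8], [3], [6]].
Step i=7: Q has 7 at row 1, column 3; remove that cell from P, ejecting 7. So w(7) = 7. P is now [[1, 4], [2, 8], [3], [6]].
Step i=6: Q has 6 at row 4, column 1; remove 6 from row 4 of P and reverse-bump: 6 enters row 3 and ejects 3; 3 enters row 2 and ejects 2; 2 enters row 1 and ejects 1. So w(6) = 1. P is now [[2, 4], [3, 8], [6]].
Step i=5: Q has 5 at row 2, column 2; remove 8 from row 2 of P and reverse-bump: 8 enters row 1 and ejects 4. So w(5) = 4. P is now [[2, 8], [3], [6]].
Step i=4: Q has 4 at row 3, column 1; remove 6 from row 3 of P and reverse-bump: 6 enters row 2 and ejects 3; 3 enters row 1 and ejects 2. So w(4) = 2. P is now [[3, 8], [6]].
Step i=3: Q has 3 at row 2, column 1; remove 6 from row 2 of P and reverse-bump: 6 enters row 1 and ejects 3. So w(3) = 3. P is now [[6, 8]].
Step i=2: Q has 2 at row 1, column 2; remove that cell from P, ejecting 8. So w(2) = 8. P is now [[6]].
Step i=1: Q has 1 at row 1, column 1; remove that cell from P, ejecting 6. So w(1) = 6. P is now [].

So w = 6 8 3 2 4 1 7 5.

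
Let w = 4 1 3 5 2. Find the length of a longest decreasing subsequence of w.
3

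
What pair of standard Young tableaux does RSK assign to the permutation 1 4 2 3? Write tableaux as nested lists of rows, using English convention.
P = [[1, 2, 3], [4]], Q = [[1, 2, 4], [3]]

Insert each entry of the permutation into P by Schensted row insertion, recording in Q the position of each new cell.

Insert 1: appended to row 1. P = [[1]].
Insert 4: appended to row 1. P = [[1, 4]].
Insert 2: 2 bumps 4 from row 1; 4 starts row 2. P = [[1, 2], [4]].
Insert 3: appended to row 1. P = [[1, 2, 3], [4]].

So P = [[1, 2, 3], [4]], Q = [[1, 2, 4], [3]].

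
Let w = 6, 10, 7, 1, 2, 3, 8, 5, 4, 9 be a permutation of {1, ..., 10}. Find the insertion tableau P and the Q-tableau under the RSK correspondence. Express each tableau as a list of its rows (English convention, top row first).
Insert each entry of the permutation into P by Schensted row insertion, recording in Q the position of each new cell.

Insert 6: appended to row 1. P = [[6]].
Insert 10: appended to row 1. P = [[6, 10]].
Insert 7: 7 bumps 10 from row 1; 10 starts row 2. P = [[6, 7], [10]].
Insert 1: 1 bumps 6 from row 1; 6 bumps 10 from row 2; 10 starts row 3. P = [[1, 7], [6], [10]].
Insert 2: 2 bumps 7 from row 1; 7 appends to row 2. P = [[1, 2], [6, 7], [10]].
Insert 3: appended to row 1. P = [[1, 2, 3], [6, 7], [10]].
Insert 8: appended to row 1. P = [[1, 2, 3, 8], [6, 7], [10]].
Insert 5: 5 bumps 8 from row 1; 8 appends to row 2. P = [[1, 2, 3, 5], [6, 7, 8], [10]].
Insert 4: 4 bumps 5 from row 1; 5 bumps 6 from row 2; 6 bumps 10 from row 3; 10 starts row 4. P = [[1, 2, 3, 4], [5, 7, 8], [6], [10]].
Insert 9: appended to row 1. P = [[1, 2, 3, 4, 9], [5, 7, 8], [6], [10]].

So P = [[1, 2, 3, 4, 9], [5, 7, 8], [6], [10]], Q = [[1, 2, 6, 7, 10], [3, 5, 8], [4], [9]].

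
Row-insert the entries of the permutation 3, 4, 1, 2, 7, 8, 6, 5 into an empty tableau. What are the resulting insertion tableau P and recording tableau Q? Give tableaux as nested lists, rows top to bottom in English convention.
P = [[1, 2, 5, 8], [3, 4, 6], [7]], Q = [[1, 2, 5, 6], [3, 4, 7], [8]]

Insert each entry of the permutation into P by Schensted row insertion, recording in Q the position of each new cell.

Insert 3: appended to row 1. P = [[3]].
Insert 4: appended to row 1. P = [[3, 4]].
Insert 1: 1 bumps 3 from row 1; 3 starts row 2. P = [[1, 4], [3]].
Insert 2: 2 bumps 4 from row 1; 4 appends to row 2. P = [[1, 2], [3, 4]].
Insert 7: appended to row 1. P = [[1, 2, 7], [3, 4]].
Insert 8: appended to row 1. P = [[1, 2, 7, 8], [3, 4]].
Insert 6: 6 bumps 7 from row 1; 7 appends to row 2. P = [[1, 2, 6, 8], [3, 4, 7]].
Insert 5: 5 bumps 6 from row 1; 6 bumps 7 from row 2; 7 starts row 3. P = [[1, 2, 5, 8], [3, 4, 6], [7]].

So P = [[1, 2, 5, 8], [3, 4, 6], [7]], Q = [[1, 2, 5, 6], [3, 4, 7], [8]].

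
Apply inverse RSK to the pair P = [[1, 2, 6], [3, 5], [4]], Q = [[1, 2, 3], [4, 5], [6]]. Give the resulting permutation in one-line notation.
Reverse the RSK construction: for i from n down to 1, find the cell of Q containing i, remove the entry at that cell from P, and reverse-bump it up through P; the value ejected from row 1 is w(i).

Step i=6: Q has 6 at row 3, column 1; remove 4 from row 3 of P and reverse-bump: 4 enters row 2 and ejects 3; 3 enters row 1 and ejects 2. So w(6) = 2. P is now [[1, 3, 6], [4, 5]].
Step i=5: Q has 5 at row 2, column 2; remove 5 from row 2 of P and reverse-bump: 5 enters row 1 and ejects 3. So w(5) = 3. P is now [[1, 5, 6], [4]].
Step i=4: Q has 4 at row 2, column 1; remove 4 from row 2 of P and reverse-bump: 4 enters row 1 and ejects 1. So w(4) = 1. P is now [[4, 5, 6]].
Step i=3: Q has 3 at row 1, column 3; remove that cell from P, ejecting 6. So w(3) = 6. P is now [[4, 5]].
Step i=2: Q has 2 at row 1, column 2; remove that cell from P, ejecting 5. So w(2) = 5. P is now [[4]].
Step i=1: Q has 1 at row 1, column 1; remove that cell from P, ejecting 4. So w(1) = 4. P is now [].

So w = 4 5 6 1 3 2.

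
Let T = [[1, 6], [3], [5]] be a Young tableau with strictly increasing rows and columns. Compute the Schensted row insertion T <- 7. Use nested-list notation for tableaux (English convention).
7 is larger than every entry of row 1, so it is appended to row 1. The new tableau is [[1, 6, 7], [3], [5]].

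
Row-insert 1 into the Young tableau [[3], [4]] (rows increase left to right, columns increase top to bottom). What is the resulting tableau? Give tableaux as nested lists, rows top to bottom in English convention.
[[1], [3], [4]]

In row 1, 1 replaces 3 (the leftmost entry greater than 1); 3 is bumped to row 2. In row 2, 3 replaces 4 (the leftmost entry greater than 3); 4 is bumped to row 3. 4 starts a new row 3. The new tableau is [[1], [3], [4]].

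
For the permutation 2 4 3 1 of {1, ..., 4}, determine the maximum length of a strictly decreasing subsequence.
3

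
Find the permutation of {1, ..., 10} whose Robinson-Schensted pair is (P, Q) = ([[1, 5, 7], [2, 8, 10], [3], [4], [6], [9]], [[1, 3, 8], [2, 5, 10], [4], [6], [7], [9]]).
Reverse the RSK construction: for i from n down to 1, find the cell of Q containing i, remove the entry at that cell from P, and reverse-bump it up through P; the value ejected from row 1 is w(i).

Step i=10: Q has 10 at row 2, column 3; remove 10 from row 2 of P and reverse-bump: 10 enters row 1 and ejects 7. So w(10) = 7. P is now [[1, 5, 10], [2, 8], [3], [4], [6], [9]].
Step i=9: Q has 9 at row 6, column 1; remove 9 from row 6 of P and reverse-bump: 9 enters row 5 and ejects 6; 6 enters row 4 and ejects 4; 4 enters row 3 and ejects 3; 3 enters row 2 and ejects 2; 2 enters row 1 and ejects 1. So w(9) = 1. P is now [[2, 5, 10], [3, 8], [4], [6], [9]].
Step i=8: Q has 8 at row 1, column 3; remove that cell from P, ejecting 10. So w(8) = 10. P is now [[2, 5], [3, 8], [4], [6], [9]].
Step i=7: Q has 7 at row 5, column 1; remove 9 from row 5 of P and reverse-bump: 9 enters row 4 and ejects 6; 6 enters row 3 and ejects 4; 4 enters row 2 and ejects 3; 3 enters row 1 and ejects 2. So w(7) = 2. P is now [[3, 5], [4, 8], [6], [9]].
Step i=6: Q has 6 at row 4, column 1; remove 9 from row 4 of P and reverse-bump: 9 enters row 3 and ejects 6; 6 enters row 2 and ejects 4; 4 enters row 1 and ejects 3. So w(6) = 3. P is now [[4, 5], [6, 8], [9]].
Step i=5: Q has 5 at row 2, column 2; remove 8 from row 2 of P and reverse-bump: 8 enters row 1 and ejects 5. So w(5) = 5. P is now [[4, 8], [6], [9]].
Step i=4: Q has 4 at row 3, column 1; remove 9 from row 3 of P and reverse-bump: 9 enters row 2 and ejects 6; 6 enters row 1 and ejects 4. So w(4) = 4. P is now [[6, 8], [9]].
Step i=3: Q has 3 at row 1, column 2; remove that cell from P, ejecting 8. So w(3) = 8. P is now [[6], [9]].
Step i=2: Q has 2 at row 2, column 1; remove 9 from row 2 of P and reverse-bump: 9 enters row 1 and ejects 6. So w(2) = 6. P is now [[9]].
Step i=1: Q has 1 at row 1, column 1; remove that cell from P, ejecting 9. So w(1) = 9. P is now [].

So w = 9 6 8 4 5 3 2 10 1 7.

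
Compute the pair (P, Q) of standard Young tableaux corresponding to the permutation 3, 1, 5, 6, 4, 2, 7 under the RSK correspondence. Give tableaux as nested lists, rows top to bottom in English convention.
Insert each entry of the permutation into P by Schensted row insertion, recording in Q the position of each new cell.

Insert 3: appended to row 1. P = [[3]], Q = [[1]].
Insert 1: 1 bumps 3 from row 1; 3 starts row 2. P = [[1], [3]], Q = [[1], [2]].
Insert 5: appended to row 1. P = [[1, 5], [3]], Q = [[1, 3], [2]].
Insert 6: appended to row 1. P = [[1, 5, 6], [3]], Q = [[1, 3, 4], [2]].
Insert 4: 4 bumps 5 from row 1; 5 appends to row 2. P = [[1, 4, 6], [3, 5]], Q = [[1, 3, 4], [2, 5]].
Insert 2: 2 bumps 4 from row 1; 4 bumps 5 from row 2; 5 starts row 3. P = [[1, 2, 6], [3, 4], [5]], Q = [[1, 3, 4], [2, 5], [6]].
Insert 7: appended to row 1. P = [[1, 2, 6, 7], [3, 4], [5]], Q = [[1, 3, 4, 7], [2, 5], [6]].

So P = [[1, 2, 6, 7], [3, 4], [5]], Q = [[1, 3, 4, 7], [2, 5], [6]].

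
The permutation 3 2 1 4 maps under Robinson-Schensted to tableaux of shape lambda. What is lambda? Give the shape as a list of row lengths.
Row-insert each entry into an empty tableau.

After inserting 3: P = [[3]].
After inserting 2: P = [[2], [3]].
After inserting 1: P = [[1], [2], [3]].
After inserting 4: P = [[1, 4], [2], [3]].

The final insertion tableau P = [[1, 4], [2], [3]] has shape [2, 1, 1].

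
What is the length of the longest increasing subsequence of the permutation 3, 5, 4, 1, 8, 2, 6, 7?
4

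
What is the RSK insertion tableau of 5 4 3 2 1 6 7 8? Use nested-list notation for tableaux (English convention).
P = [[1, 6, 7, 8], [2], [3], [4], [5]]

Insert 5: appended to row 1. P = [[5]].
Insert 4: 4 bumps 5 from row 1; 5 starts row 2. P = [[4], [5]].
Insert 3: 3 bumps 4 from row 1; 4 bumps 5 from row 2; 5 starts row 3. P = [[3], [4], [5]].
Insert 2: 2 bumps 3 from row 1; 3 bumps 4 from row 2; 4 bumps 5 from row 3; 5 starts row 4. P = [[2], [3], [4], [5]].
Insert 1: 1 bumps 2 from row 1; 2 bumps 3 from row 2; 3 bumps 4 from row 3; 4 bumps 5 from row 4; 5 starts row 5. P = [[1], [2], [3], [4], [5]].
Insert 6: appended to row 1. P = [[1, 6], [2], [3], [4], [5]].
Insert 7: appended to row 1. P = [[1, 6, 7], [2], [3], [4], [5]].
Insert 8: appended to row 1. P = [[1, 6, 7, 8], [2], [3], [4], [5]].

So P = [[1, 6, 7, 8], [2], [3], [4], [5]].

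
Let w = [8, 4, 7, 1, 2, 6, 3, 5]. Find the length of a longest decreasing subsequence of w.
4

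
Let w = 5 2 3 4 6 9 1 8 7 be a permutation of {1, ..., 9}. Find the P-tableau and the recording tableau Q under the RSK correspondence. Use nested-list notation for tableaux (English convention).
Insert each entry of the permutation into P by Schensted row insertion, recording in Q the position of each new cell.

Insert 5: appended to row 1. P = [[5]].
Insert 2: 2 bumps 5 from row 1; 5 starts row 2. P = [[2], [5]].
Insert 3: appended to row 1. P = [[2, 3], [5]].
Insert 4: appended to row 1. P = [[2, 3, 4], [5]].
Insert 6: appended to row 1. P = [[2, 3, 4, 6], [5]].
Insert 9: appended to row 1. P = [[2, 3, 4, 6, 9], [5]].
Insert 1: 1 bumps 2 from row 1; 2 bumps 5 from row 2; 5 starts row 3. P = [[1, 3, 4, 6, 9], [2], [5]].
Insert 8: 8 bumps 9 from row 1; 9 appends to row 2. P = [[1, 3, 4, 6, 8], [2, 9], [5]].
Insert 7: 7 bumps 8 from row 1; 8 bumps 9 from row 2; 9 appends to row 3. P = [[1, 3, 4, 6, 7], [2, 8], [5, 9]].

So P = [[1, 3, 4, 6, 7], [2, 8], [5, 9]], Q = [[1, 3, 4, 5, 6], [2, 8], [7, 9]].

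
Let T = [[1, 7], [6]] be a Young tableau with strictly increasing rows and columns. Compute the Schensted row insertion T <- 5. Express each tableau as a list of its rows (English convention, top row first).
[[1, 5], [6, 7]]

In row 1, 5 replaces 7 (the leftmost entry greater than 5); 7 is bumped to row 2. 7 is appended to row 2. The new tableau is [[1, 5], [6, 7]].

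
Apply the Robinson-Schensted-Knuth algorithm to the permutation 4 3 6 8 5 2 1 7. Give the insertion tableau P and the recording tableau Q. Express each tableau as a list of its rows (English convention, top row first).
P = [[1, 5, 7], [2, 6, 8], [3], [4]], Q = [[1, 3, 4], [2, 5, 8], [6], [7]]

Insert each entry of the permutation into P by Schensted row insertion, recording in Q the position of each new cell.

After inserting 4: P = [[4]].
After inserting 3: P = [[3], [4]].
After inserting 6: P = [[3, 6], [4]].
After inserting 8: P = [[3, 6, 8], [4]].
After inserting 5: P = [[3, 5, 8], [4, 6]].
After inserting 2: P = [[2, 5, 8], [3, 6], [4]].
After inserting 1: P = [[1, 5, 8], [2, 6], [3], [4]].
After inserting 7: P = [[1, 5, 7], [2, 6, 8], [3], [4]].

So P = [[1, 5, 7], [2, 6, 8], [3], [4]], Q = [[1, 3, 4], [2, 5, 8], [6], [7]].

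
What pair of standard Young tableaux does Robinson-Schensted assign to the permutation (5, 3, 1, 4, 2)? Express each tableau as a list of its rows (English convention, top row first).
Insert each entry of the permutation into P by Schensted row insertion, recording in Q the position of each new cell.

Insert 5: appended to row 1. P = [[5]].
Insert 3: 3 bumps 5 from row 1; 5 starts row 2. P = [[3], [5]].
Insert 1: 1 bumps 3 from row 1; 3 bumps 5 from row 2; 5 starts row 3. P = [[1], [3], [5]].
Insert 4: appended to row 1. P = [[1, 4], [3], [5]].
Insert 2: 2 bumps 4 from row 1; 4 appends to row 2. P = [[1, 2], [3, 4], [5]].

So P = [[1, 2], [3, 4], [5]], Q = [[1, 4], [2, 5], [3]].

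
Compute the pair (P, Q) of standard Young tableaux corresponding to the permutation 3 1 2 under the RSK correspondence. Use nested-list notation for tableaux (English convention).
Insert each entry of the permutation into P by Schensted row insertion, recording in Q the position of each new cell.

Insert 3: appended to row 1. P = [[3]].
Insert 1: 1 bumps 3 from row 1; 3 starts row 2. P = [[1], [3]].
Insert 2: appended to row 1. P = [[1, 2], [3]].

So P = [[1, 2], [3]], Q = [[1, 3], [2]].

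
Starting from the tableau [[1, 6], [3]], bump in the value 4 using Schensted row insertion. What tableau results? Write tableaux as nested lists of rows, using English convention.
[[1, 4], [3, 6]]

In row 1, 4 replaces 6 (the leftmost entry greater than 4); 6 is bumped to row 2. 6 is appended to row 2. The new tableau is [[1, 4], [3, 6]].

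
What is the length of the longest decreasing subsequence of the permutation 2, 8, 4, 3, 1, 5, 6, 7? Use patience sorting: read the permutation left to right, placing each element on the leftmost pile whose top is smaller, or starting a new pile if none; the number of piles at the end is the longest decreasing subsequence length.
4

2: new pile. tops = [2]
8: onto pile 1 (replacing 2). tops = [8]
4: new pile. tops = [8, 4]
3: new pile. tops = [8, 4, 3]
1: new pile. tops = [8, 4, 3, 1]
5: onto pile 2 (replacing 4). tops = [8, 5, 3, 1]
6: onto pile 2 (replacing 5). tops = [8, 6, 3, 1]
7: onto pile 2 (replacing 6). tops = [8, 7, 3, 1]

4 piles, so the longest decreasing subsequence has length 4.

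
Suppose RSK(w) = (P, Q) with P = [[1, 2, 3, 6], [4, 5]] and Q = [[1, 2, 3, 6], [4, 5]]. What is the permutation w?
1 4 5 2 3 6

Reverse RSK: for i = n, n-1, ..., 1, locate i in Q, remove the corresponding corner cell from P, and reverse-bump its entry up through P; the value ejected from row 1 is w(i).

So w = 1 4 5 2 3 6.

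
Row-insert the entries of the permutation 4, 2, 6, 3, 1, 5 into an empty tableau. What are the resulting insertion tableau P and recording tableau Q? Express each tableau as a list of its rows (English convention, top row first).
P = [[1, 3, 5], [2, 6], [4]], Q = [[1, 3, 6], [2, 4], [5]]

Insert each entry of the permutation into P by Schensted row insertion, recording in Q the position of each new cell.

Insert 4: appended to row 1. P = [[4]].
Insert 2: 2 bumps 4 from row 1; 4 starts row 2. P = [[2], [4]].
Insert 6: appended to row 1. P = [[2, 6], [4]].
Insert 3: 3 bumps 6 from row 1; 6 appends to row 2. P = [[2, 3], [4, 6]].
Insert 1: 1 bumps 2 from row 1; 2 bumps 4 from row 2; 4 starts row 3. P = [[1, 3], [2, 6], [4]].
Insert 5: appended to row 1. P = [[1, 3, 5], [2, 6], [4]].

So P = [[1, 3, 5], [2, 6], [4]], Q = [[1, 3, 6], [2, 4], [5]].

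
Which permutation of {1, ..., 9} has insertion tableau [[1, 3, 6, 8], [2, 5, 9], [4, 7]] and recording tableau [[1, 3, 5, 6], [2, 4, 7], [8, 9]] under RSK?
Reverse the RSK construction: for i from n down to 1, find the cell of Q containing i, remove the entry at that cell from P, and reverse-bump it up through P; the value ejected from row 1 is w(i).

Step i=9: Q has 9 at row 3, column 2; remove 7 from row 3 of P and reverse-bump: 7 enters row 2 and ejects 5; 5 enters row 1 and ejects 3. So w(9) = 3. P is now [[1, 5, 6, 8], [2, 7, 9], [4]].
Step i=8: Q has 8 at row 3, column 1; remove 4 from row 3 of P and reverse-bump: 4 enters row 2 and ejects 2; 2 enters row 1 and ejects 1. So w(8) = 1. P is now [[2, 5, 6, 8], [4, 7, 9]].
Step i=7: Q has 7 at row 2, column 3; remove 9 from row 2 of P and reverse-bump: 9 enters row 1 and ejects 8. So w(7) = 8. P is now [[2, 5, 6, 9], [4, 7]].
Step i=6: Q has 6 at row 1, column 4; remove that cell from P, ejecting 9. So w(6) = 9. P is now [[2, 5, 6], [4, 7]].
Step i=5: Q has 5 at row 1, column 3; remove that cell from P, ejecting 6. So w(5) = 6. P is now [[2, 5], [4, 7]].
Step i=4: Q has 4 at row 2, column 2; remove 7 from row 2 of P and reverse-bump: 7 enters row 1 and ejects 5. So w(4) = 5. P is now [[2, 7], [4]].
Step i=3: Q has 3 at row 1, column 2; remove that cell from P, ejecting 7. So w(3) = 7. P is now [[2], [4]].
Step i=2: Q has 2 at row 2, column 1; remove 4 from row 2 of P and reverse-bump: 4 enters row 1 and ejects 2. So w(2) = 2. P is now [[4]].
Step i=1: Q has 1 at row 1, column 1; remove that cell from P, ejecting 4. So w(1) = 4. P is now [].

So w = 4 2 7 5 6 9 8 1 3.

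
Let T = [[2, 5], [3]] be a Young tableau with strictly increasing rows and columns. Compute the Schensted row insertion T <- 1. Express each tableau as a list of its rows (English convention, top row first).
[[1, 5], [2], [3]]

In row 1, 1 replaces 2 (the leftmost entry greater than 1); 2 is bumped to row 2. In row 2, 2 replaces 3 (the leftmost entry greater than 2); 3 is bumped to row 3. 3 starts a new row 3. The new tableau is [[1, 5], [2], [3]].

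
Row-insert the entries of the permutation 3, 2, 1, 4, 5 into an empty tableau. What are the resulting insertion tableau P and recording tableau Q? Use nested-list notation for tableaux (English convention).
P = [[1, 4, 5], [2], [3]], Q = [[1, 4, 5], [2], [3]]

Insert each entry of the permutation into P by Schensted row insertion, recording in Q the position of each new cell.

After inserting 3: P = [[3]].
After inserting 2: P = [[2], [3]].
After inserting 1: P = [[1], [2], [3]].
After inserting 4: P = [[1, 4], [2], [3]].
After inserting 5: P = [[1, 4, 5], [2], [3]].

So P = [[1, 4, 5], [2], [3]], Q = [[1, 4, 5], [2], [3]].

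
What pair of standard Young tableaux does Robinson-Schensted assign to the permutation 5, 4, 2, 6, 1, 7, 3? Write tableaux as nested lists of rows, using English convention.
P = [[1, 3, 7], [2, 6], [4], [5]], Q = [[1, 4, 6], [2, 7], [3], [5]]

Insert each entry of the permutation into P by Schensted row insertion, recording in Q the position of each new cell.

After inserting 5: P = [[5]].
After inserting 4: P = [[4], [5]].
After inserting 2: P = [[2], [4], [5]].
After inserting 6: P = [[2, 6], [4], [5]].
After inserting 1: P = [[1, 6], [2], [4], [5]].
After inserting 7: P = [[1, 6, 7], [2], [4], [5]].
After inserting 3: P = [[1, 3, 7], [2, 6], [4], [5]].

So P = [[1, 3, 7], [2, 6], [4], [5]], Q = [[1, 4, 6], [2, 7], [3], [5]].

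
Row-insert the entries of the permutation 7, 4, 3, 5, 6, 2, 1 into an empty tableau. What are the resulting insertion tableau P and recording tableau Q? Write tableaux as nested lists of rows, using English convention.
Insert each entry of the permutation into P by Schensted row insertion, recording in Q the position of each new cell.

Insert 7: appended to row 1. P = [[7]], Q = [[1]].
Insert 4: 4 bumps 7 from row 1; 7 starts row 2. P = [[4], [7]], Q = [[1], [2]].
Insert 3: 3 bumps 4 from row 1; 4 bumps 7 from row 2; 7 starts row 3. P = [[3], [4], [7]], Q = [[1], [2], [3]].
Insert 5: appended to row 1. P = [[3, 5], [4], [7]], Q = [[1, 4], [2], [3]].
Insert 6: appended to row 1. P = [[3, 5, 6], [4], [7]], Q = [[1, 4, 5], [2], [3]].
Insert 2: 2 bumps 3 from row 1; 3 bumps 4 from row 2; 4 bumps 7 from row 3; 7 starts row 4. P = [[2, 5, 6], [3], [4], [7]], Q = [[1, 4, 5], [2], [3], [6]].
Insert 1: 1 bumps 2 from row 1; 2 bumps 3 from row 2; 3 bumps 4 from row 3; 4 bumps 7 from row 4; 7 starts row 5. P = [[1, 5, 6], [2], [3], [4], [7]], Q = [[1, 4, 5], [2], [3], [6], [7]].

So P = [[1, 5, 6], [2], [3], [4], [7]], Q = [[1, 4, 5], [2], [3], [6], [7]].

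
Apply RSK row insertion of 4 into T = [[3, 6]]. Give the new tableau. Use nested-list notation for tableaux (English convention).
[[3, 4], [6]]

In row 1, 4 replaces 6 (the leftmost entry greater than 4); 6 is bumped to row 2. 6 starts a new row 2. The new tableau is [[3, 4], [6]].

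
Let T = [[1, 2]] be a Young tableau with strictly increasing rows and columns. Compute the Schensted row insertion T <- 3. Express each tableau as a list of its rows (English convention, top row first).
3 is larger than every entry of row 1, so it is appended to row 1. The new tableau is [[1, 2, 3]].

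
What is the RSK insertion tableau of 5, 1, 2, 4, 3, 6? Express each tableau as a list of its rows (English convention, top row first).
Insert 5: appended to row 1. P = [[5]].
Insert 1: 1 bumps 5 from row 1; 5 starts row 2. P = [[1], [5]].
Insert 2: appended to row 1. P = [[1, 2], [5]].
Insert 4: appended to row 1. P = [[1, 2, 4], [5]].
Insert 3: 3 bumps 4 from row 1; 4 bumps 5 from row 2; 5 starts row 3. P = [[1, 2, 3], [4], [5]].
Insert 6: appended to row 1. P = [[1, 2, 3, 6], [4], [5]].

So P = [[1, 2, 3, 6], [4], [5]].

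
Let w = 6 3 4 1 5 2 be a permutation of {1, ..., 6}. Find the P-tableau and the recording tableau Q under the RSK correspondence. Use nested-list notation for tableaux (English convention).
P = [[1, 2, 5], [3, 4], [6]], Q = [[1, 3, 5], [2, 6], [4]]

Insert each entry of the permutation into P by Schensted row insertion, recording in Q the position of each new cell.

After inserting 6: P = [[6]].
After inserting 3: P = [[3], [6]].
After inserting 4: P = [[3, 4], [6]].
After inserting 1: P = [[1, 4], [3], [6]].
After inserting 5: P = [[1, 4, 5], [3], [6]].
After inserting 2: P = [[1, 2, 5], [3, 4], [6]].

So P = [[1, 2, 5], [3, 4], [6]], Q = [[1, 3, 5], [2, 6], [4]].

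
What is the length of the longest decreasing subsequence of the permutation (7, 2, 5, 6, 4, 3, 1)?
5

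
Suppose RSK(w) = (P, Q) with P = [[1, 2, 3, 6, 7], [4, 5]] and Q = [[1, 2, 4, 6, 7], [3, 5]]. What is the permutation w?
1 4 2 5 3 6 7

Reverse RSK: for i = n, n-1, ..., 1, locate i in Q, remove the corresponding corner cell from P, and reverse-bump its entry up through P; the value ejected from row 1 is w(i).

So w = 1 4 2 5 3 6 7.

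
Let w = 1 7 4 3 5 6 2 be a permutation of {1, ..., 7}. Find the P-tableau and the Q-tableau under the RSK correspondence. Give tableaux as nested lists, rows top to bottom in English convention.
Insert each entry of the permutation into P by Schensted row insertion, recording in Q the position of each new cell.

Insert 1: appended to row 1. P = [[1]].
Insert 7: appended to row 1. P = [[1, 7]].
Insert 4: 4 bumps 7 from row 1; 7 starts row 2. P = [[1, 4], [7]].
Insert 3: 3 bumps 4 from row 1; 4 bumps 7 from row 2; 7 starts row 3. P = [[1, 3], [4], [7]].
Insert 5: appended to row 1. P = [[1, 3, 5], [4], [7]].
Insert 6: appended to row 1. P = [[1, 3, 5, 6], [4], [7]].
Insert 2: 2 bumps 3 from row 1; 3 bumps 4 from row 2; 4 bumps 7 from row 3; 7 starts row 4. P = [[1, 2, 5, 6], [3], [4], [7]].

So P = [[1, 2, 5, 6], [3], [4], [7]], Q = [[1, 2, 5, 6], [3], [4], [7]].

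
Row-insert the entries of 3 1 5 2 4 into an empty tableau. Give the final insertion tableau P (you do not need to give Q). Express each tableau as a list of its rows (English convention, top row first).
Insert 3: appended to row 1. P = [[3]].
Insert 1: 1 bumps 3 from row 1; 3 starts row 2. P = [[1], [3]].
Insert 5: appended to row 1. P = [[1, 5], [3]].
Insert 2: 2 bumps 5 from row 1; 5 appends to row 2. P = [[1, 2], [3, 5]].
Insert 4: appended to row 1. P = [[1, 2, 4], [3, 5]].

So P = [[1, 2, 4], [3, 5]].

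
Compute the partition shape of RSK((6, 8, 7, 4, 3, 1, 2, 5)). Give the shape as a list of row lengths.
Row-insert each entry into an empty tableau.

After inserting 6: P = [[6]].
After inserting 8: P = [[6, 8]].
After inserting 7: P = [[6, 7], [8]].
After inserting 4: P = [[4, 7], [6], [8]].
After inserting 3: P = [[3, 7], [4], [6], [8]].
After inserting 1: P = [[1, 7], [3], [4], [6], [8]].
After inserting 2: P = [[1, 2], [3, 7], [4], [6], [8]].
After inserting 5: P = [[1, 2, 5], [3, 7], [4], [6], [8]].

The final insertion tableau P = [[1, 2, 5], [3, 7], [4], [6], [8]] has shape [3, 2, 1, 1, 1].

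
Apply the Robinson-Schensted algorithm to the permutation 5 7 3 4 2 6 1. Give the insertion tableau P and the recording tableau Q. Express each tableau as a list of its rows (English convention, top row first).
Insert each entry of the permutation into P by Schensted row insertion, recording in Q the position of each new cell.

Insert 5: appended to row 1. P = [[5]].
Insert 7: appended to row 1. P = [[5, 7]].
Insert 3: 3 bumps 5 from row 1; 5 starts row 2. P = [[3, 7], [5]].
Insert 4: 4 bumps 7 from row 1; 7 appends to row 2. P = [[3, 4], [5, 7]].
Insert 2: 2 bumps 3 from row 1; 3 bumps 5 from row 2; 5 starts row 3. P = [[2, 4], [3, 7], [5]].
Insert 6: appended to row 1. P = [[2, 4, 6], [3, 7], [5]].
Insert 1: 1 bumps 2 from row 1; 2 bumps 3 from row 2; 3 bumps 5 from row 3; 5 starts row 4. P = [[1, 4, 6], [2, 7], [3], [5]].

So P = [[1, 4, 6], [2, 7], [3], [5]], Q = [[1, 2, 6], [3, 4], [5], [7]].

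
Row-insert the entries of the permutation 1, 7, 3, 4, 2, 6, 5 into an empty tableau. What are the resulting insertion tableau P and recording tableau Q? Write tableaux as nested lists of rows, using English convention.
P = [[1, 2, 4, 5], [3, 6], [7]], Q = [[1, 2, 4, 6], [3, 7], [5]]

Insert each entry of the permutation into P by Schensted row insertion, recording in Q the position of each new cell.

Insert 1: appended to row 1. P = [[1]], Q = [[1]].
Insert 7: appended to row 1. P = [[1, 7]], Q = [[1, 2]].
Insert 3: 3 bumps 7 from row 1; 7 starts row 2. P = [[1, 3], [7]], Q = [[1, 2], [3]].
Insert 4: appended to row 1. P = [[1, 3, 4], [7]], Q = [[1, 2, 4], [3]].
Insert 2: 2 bumps 3 from row 1; 3 bumps 7 from row 2; 7 starts row 3. P = [[1, 2, 4], [3], [7]], Q = [[1, 2, 4], [3], [5]].
Insert 6: appended to row 1. P = [[1, 2, 4, 6], [3], [7]], Q = [[1, 2, 4, 6], [3], [5]].
Insert 5: 5 bumps 6 from row 1; 6 appends to row 2. P = [[1, 2, 4, 5], [3, 6], [7]], Q = [[1, 2, 4, 6], [3, 7], [5]].

So P = [[1, 2, 4, 5], [3, 6], [7]], Q = [[1, 2, 4, 6], [3, 7], [5]].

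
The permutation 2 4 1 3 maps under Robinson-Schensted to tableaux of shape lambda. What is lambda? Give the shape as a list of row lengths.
Row-insert each entry into an empty tableau.

After inserting 2: P = [[2]].
After inserting 4: P = [[2, 4]].
After inserting 1: P = [[1, 4], [2]].
After inserting 3: P = [[1, 3], [2, 4]].

The final insertion tableau P = [[1, 3], [2, 4]] has shape [2, 2].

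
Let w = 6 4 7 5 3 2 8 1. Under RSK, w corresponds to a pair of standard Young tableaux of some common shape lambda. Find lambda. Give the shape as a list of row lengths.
[3, 2, 1, 1, 1]

Row-insert each entry into an empty tableau.

After inserting 6: P = [[6]].
After inserting 4: P = [[4], [6]].
After inserting 7: P = [[4, 7], [6]].
After inserting 5: P = [[4, 5], [6, 7]].
After inserting 3: P = [[3, 5], [4, 7], [6]].
After inserting 2: P = [[2, 5], [3, 7], [4], [6]].
After inserting 8: P = [[2, 5, 8], [3, 7], [4], [6]].
After inserting 1: P = [[1, 5, 8], [2, 7], [3], [4], [6]].

The final insertion tableau P = [[1, 5, 8], [2, 7], [3], [4], [6]] has shape [3, 2, 1, 1, 1].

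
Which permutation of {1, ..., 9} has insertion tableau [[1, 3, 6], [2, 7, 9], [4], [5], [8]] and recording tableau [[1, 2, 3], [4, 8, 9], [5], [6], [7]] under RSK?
5 8 9 7 4 2 1 3 6

Reverse RSK: for i = n, n-1, ..., 1, locate i in Q, remove the corresponding corner cell from P, and reverse-bump its entry up through P; the value ejected from row 1 is w(i).

So w = 5 8 9 7 4 2 1 3 6.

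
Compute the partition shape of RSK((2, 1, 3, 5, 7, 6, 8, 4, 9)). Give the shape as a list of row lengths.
[6, 2, 1]

Row-insert each entry into an empty tableau.

After inserting 2: P = [[2]].
After inserting 1: P = [[1], [2]].
After inserting 3: P = [[1, 3], [2]].
After inserting 5: P = [[1, 3, 5], [2]].
After inserting 7: P = [[1, 3, 5, 7], [2]].
After inserting 6: P = [[1, 3, 5, 6], [2, 7]].
After inserting 8: P = [[1, 3, 5, 6, 8], [2, 7]].
After inserting 4: P = [[1, 3, 4, 6, 8], [2, 5], [7]].
After inserting 9: P = [[1, 3, 4, 6, 8, 9], [2, 5], [7]].

The final insertion tableau P = [[1, 3, 4, 6, 8, 9], [2, 5], [7]] has shape [6, 2, 1].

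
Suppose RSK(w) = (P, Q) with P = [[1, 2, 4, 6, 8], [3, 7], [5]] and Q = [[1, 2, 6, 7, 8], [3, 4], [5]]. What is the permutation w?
5 7 1 3 2 4 6 8

Reverse the RSK construction: for i from n down to 1, find the cell of Q containing i, remove the entry at that cell from P, and reverse-bump it up through P; the value ejected from row 1 is w(i).

Step i=8: Q has 8 at row 1, column 5; remove that cell from P, ejecting 8. So w(8) = 8. P is now [[1, 2, 4, 6], [3, 7], [5]].
Step i=7: Q has 7 at row 1, column 4; remove that cell from P, ejecting 6. So w(7) = 6. P is now [[1, 2, 4], [3, 7], [5]].
Step i=6: Q has 6 at row 1, column 3; remove that cell from P, ejecting 4. So w(6) = 4. P is now [[1, 2], [3, 7], [5]].
Step i=5: Q has 5 at row 3, column 1; remove 5 from row 3 of P and reverse-bump: 5 enters row 2 and ejects 3; 3 enters row 1 and ejects 2. So w(5) = 2. P is now [[1, 3], [5, 7]].
Step i=4: Q has 4 at row 2, column 2; remove 7 from row 2 of P and reverse-bump: 7 enters row 1 and ejects 3. So w(4) = 3. P is now [[1, 7], [5]].
Step i=3: Q has 3 at row 2, column 1; remove 5 from row 2 of P and reverse-bump: 5 enters row 1 and ejects 1. So w(3) = 1. P is now [[5, 7]].
Step i=2: Q has 2 at row 1, column 2; remove that cell from P, ejecting 7. So w(2) = 7. P is now [[5]].
Step i=1: Q has 1 at row 1, column 1; remove that cell from P, ejecting 5. So w(1) = 5. P is now [].

So w = 5 7 1 3 2 4 6 8.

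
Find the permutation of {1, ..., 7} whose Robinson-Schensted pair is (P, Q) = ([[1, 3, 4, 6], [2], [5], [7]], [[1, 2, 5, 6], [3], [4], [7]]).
Reverse the RSK construction: for i from n down to 1, find the cell of Q containing i, remove the entry at that cell from P, and reverse-bump it up through P; the value ejected from row 1 is w(i).

Step i=7: Q has 7 at row 4, column 1; remove 7 from row 4 of P and reverse-bump: 7 enters row 3 and ejects 5; 5 enters row 2 and ejects 2; 2 enters row 1 and ejects 1. So w(7) = 1. P is now [[2, 3, 4, 6], [5], [7]].
Step i=6: Q has 6 at row 1, column 4; remove that cell from P, ejecting 6. So w(6) = 6. P is now [[2, 3, 4], [5], [7]].
Step i=5: Q has 5 at row 1, column 3; remove that cell from P, ejecting 4. So w(5) = 4. P is now [[2, 3], [5], [7]].
Step i=4: Q has 4 at row 3, column 1; remove 7 from row 3 of P and reverse-bump: 7 enters row 2 and ejects 5; 5 enters row 1 and ejects 3. So w(4) = 3. P is now [[2, 5], [7]].
Step i=3: Q has 3 at row 2, column 1; remove 7 from row 2 of P and reverse-bump: 7 enters row 1 and ejects 5. So w(3) = 5. P is now [[2, 7]].
Step i=2: Q has 2 at row 1, column 2; remove that cell from P, ejecting 7. So w(2) = 7. P is now [[2]].
Step i=1: Q has 1 at row 1, column 1; remove that cell from P, ejecting 2. So w(1) = 2. P is now [].

So w = 2 7 5 3 4 6 1.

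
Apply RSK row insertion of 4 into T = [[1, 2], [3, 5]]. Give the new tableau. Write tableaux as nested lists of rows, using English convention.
4 is larger than every entry of row 1, so it is appended to row 1. The new tableau is [[1, 2, 4], [3, 5]].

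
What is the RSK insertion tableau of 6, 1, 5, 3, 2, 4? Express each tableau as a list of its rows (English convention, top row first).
P = [[1, 2, 4], [3], [5], [6]]

Insert 6: appended to row 1. P = [[6]].
Insert 1: 1 bumps 6 from row 1; 6 starts row 2. P = [[1], [6]].
Insert 5: appended to row 1. P = [[1, 5], [6]].
Insert 3: 3 bumps 5 from row 1; 5 bumps 6 from row 2; 6 starts row 3. P = [[1, 3], [5], [6]].
Insert 2: 2 bumps 3 from row 1; 3 bumps 5 from row 2; 5 bumps 6 from row 3; 6 starts row 4. P = [[1, 2], [3], [5], [6]].
Insert 4: appended to row 1. P = [[1, 2, 4], [3], [5], [6]].

So P = [[1, 2, 4], [3], [5], [6]].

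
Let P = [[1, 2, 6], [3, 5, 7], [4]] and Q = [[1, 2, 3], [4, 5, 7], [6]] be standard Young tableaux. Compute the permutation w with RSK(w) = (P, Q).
4 5 7 1 3 2 6

Reverse the RSK construction: for i from n down to 1, find the cell of Q containing i, remove the entry at that cell from P, and reverse-bump it up through P; the value ejected from row 1 is w(i).

Step i=7: Q has 7 at row 2, column 3; remove 7 from row 2 of P and reverse-bump: 7 enters row 1 and ejects 6. So w(7) = 6. P is now [[1, 2, 7], [3, 5], [4]].
Step i=6: Q has 6 at row 3, column 1; remove 4 from row 3 of P and reverse-bump: 4 enters row 2 and ejects 3; 3 enters row 1 and ejects 2. So w(6) = 2. P is now [[1, 3, 7], [4, 5]].
Step i=5: Q has 5 at row 2, column 2; remove 5 from row 2 of P and reverse-bump: 5 enters row 1 and ejects 3. So w(5) = 3. P is now [[1, 5, 7], [4]].
Step i=4: Q has 4 at row 2, column 1; remove 4 from row 2 of P and reverse-bump: 4 enters row 1 and ejects 1. So w(4) = 1. P is now [[4, 5, 7]].
Step i=3: Q has 3 at row 1, column 3; remove that cell from P, ejecting 7. So w(3) = 7. P is now [[4, 5]].
Step i=2: Q has 2 at row 1, column 2; remove that cell from P, ejecting 5. So w(2) = 5. P is now [[4]].
Step i=1: Q has 1 at row 1, column 1; remove that cell from P, ejecting 4. So w(1) = 4. P is now [].

So w = 4 5 7 1 3 2 6.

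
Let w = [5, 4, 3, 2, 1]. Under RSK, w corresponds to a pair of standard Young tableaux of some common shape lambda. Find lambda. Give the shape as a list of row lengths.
Row-insert each entry into an empty tableau.

After inserting 5: P = [[5]].
After inserting 4: P = [[4], [5]].
After inserting 3: P = [[3], [4], [5]].
After inserting 2: P = [[2], [3], [4], [5]].
After inserting 1: P = [[1], [2], [3], [4], [5]].

The final insertion tableau P = [[1], [2], [3], [4], [5]] has shape [1, 1, 1, 1, 1].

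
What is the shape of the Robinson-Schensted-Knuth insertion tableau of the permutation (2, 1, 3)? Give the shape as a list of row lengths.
Row-insert each entry into an empty tableau.

After inserting 2: P = [[2]].
After inserting 1: P = [[1], [2]].
After inserting 3: P = [[1, 3], [2]].

The final insertion tableau P = [[1, 3], [2]] has shape [2, 1].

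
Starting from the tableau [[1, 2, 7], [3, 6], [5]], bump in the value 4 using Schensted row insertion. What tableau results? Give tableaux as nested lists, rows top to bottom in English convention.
In row 1, 4 replaces 7 (the leftmost entry greater than 4); 7 is bumped to row 2. 7 is appended to row 2. The new tableau is [[1, 2, 4], [3, 6, 7], [5]].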